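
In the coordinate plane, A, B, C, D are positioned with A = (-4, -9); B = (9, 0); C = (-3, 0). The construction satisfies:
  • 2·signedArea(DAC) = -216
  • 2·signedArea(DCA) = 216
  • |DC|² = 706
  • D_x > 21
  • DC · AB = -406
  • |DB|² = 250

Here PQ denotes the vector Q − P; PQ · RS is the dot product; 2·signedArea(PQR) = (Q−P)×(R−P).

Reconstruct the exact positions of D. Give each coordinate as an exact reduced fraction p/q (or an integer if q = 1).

1. D_x = 22  [2·signedArea(DAC) = -216 ∩ DC · AB = -406]
2. D_y = 9  [2·signedArea(DAC) = -216 ∩ DC · AB = -406]
   → D = (22, 9)

D = (22, 9)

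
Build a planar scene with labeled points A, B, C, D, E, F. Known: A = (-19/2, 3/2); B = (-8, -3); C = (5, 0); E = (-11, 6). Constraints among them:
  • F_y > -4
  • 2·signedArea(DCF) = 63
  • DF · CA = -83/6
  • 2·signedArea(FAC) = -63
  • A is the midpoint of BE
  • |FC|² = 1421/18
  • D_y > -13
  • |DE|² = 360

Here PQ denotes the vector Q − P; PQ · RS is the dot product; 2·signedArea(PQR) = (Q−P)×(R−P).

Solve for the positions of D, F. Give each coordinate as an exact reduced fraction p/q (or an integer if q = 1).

D = (-5, -12)
F = (-19/6, -7/2)

1. F_x = -19/6  [line 3/2·x + 29/2·y + 111/2 = 0 ∩ |FC|² = 1421/18]
2. F_y = -7/2  [line 3/2·x + 29/2·y + 111/2 = 0 ∩ |FC|² = 1421/18]
   → F = (-19/6, -7/2)
3. D_x = -5  [DF · CA = -83/6 ∩ 2·signedArea(DCF) = 63]
4. D_y = -12  [DF · CA = -83/6 ∩ 2·signedArea(DCF) = 63]
   → D = (-5, -12)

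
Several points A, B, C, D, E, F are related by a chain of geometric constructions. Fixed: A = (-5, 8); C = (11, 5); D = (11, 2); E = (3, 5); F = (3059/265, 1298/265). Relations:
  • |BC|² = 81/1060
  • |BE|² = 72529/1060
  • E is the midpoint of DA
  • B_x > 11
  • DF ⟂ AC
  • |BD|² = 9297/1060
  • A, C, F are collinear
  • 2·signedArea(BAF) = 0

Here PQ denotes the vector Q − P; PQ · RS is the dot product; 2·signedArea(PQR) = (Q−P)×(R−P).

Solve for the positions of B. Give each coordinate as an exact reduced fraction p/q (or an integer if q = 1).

1. B_x = 2987/265  [line 822/265·x + 4384/265·y + -30962/265 = 0 ∩ |BE|² = 72529/1060]
2. B_y = 2623/530  [line 822/265·x + 4384/265·y + -30962/265 = 0 ∩ |BE|² = 72529/1060]
   → B = (2987/265, 2623/530)

B = (2987/265, 2623/530)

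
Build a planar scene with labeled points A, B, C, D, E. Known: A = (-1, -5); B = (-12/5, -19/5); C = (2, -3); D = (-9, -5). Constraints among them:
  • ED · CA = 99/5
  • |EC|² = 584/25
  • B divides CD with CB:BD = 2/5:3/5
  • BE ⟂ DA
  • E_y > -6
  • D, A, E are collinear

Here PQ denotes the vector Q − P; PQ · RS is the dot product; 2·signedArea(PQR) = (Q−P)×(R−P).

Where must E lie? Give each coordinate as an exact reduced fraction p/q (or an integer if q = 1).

1. E_x = -12/5  [D, A, E are collinear ∩ BE ⟂ DA]
2. E_y = -5  [D, A, E are collinear ∩ BE ⟂ DA]
   → E = (-12/5, -5)

E = (-12/5, -5)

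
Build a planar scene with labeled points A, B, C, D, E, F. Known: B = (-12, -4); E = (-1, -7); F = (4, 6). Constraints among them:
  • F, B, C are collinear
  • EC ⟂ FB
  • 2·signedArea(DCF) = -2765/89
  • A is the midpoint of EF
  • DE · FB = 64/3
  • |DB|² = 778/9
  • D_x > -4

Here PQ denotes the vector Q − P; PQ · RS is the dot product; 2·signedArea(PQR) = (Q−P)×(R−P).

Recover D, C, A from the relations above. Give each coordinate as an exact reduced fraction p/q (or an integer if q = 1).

1. D_x = -3  [line 16·x + 10·y + 194/3 = 0 ∩ |DB|² = 778/9]
2. D_y = -5/3  [line 16·x + 10·y + 194/3 = 0 ∩ |DB|² = 778/9]
   → D = (-3, -5/3)
3. C_x = -484/89  [2·signedArea(DCF) = -2765/89 ∩ F, B, C are collinear]
4. C_y = 9/89  [2·signedArea(DCF) = -2765/89 ∩ F, B, C are collinear]
   → C = (-484/89, 9/89)
5. A_x = 3/2  [A is the midpoint of EF]
6. A_y = -1/2  [A is the midpoint of EF]
   → A = (3/2, -1/2)

A = (3/2, -1/2)
C = (-484/89, 9/89)
D = (-3, -5/3)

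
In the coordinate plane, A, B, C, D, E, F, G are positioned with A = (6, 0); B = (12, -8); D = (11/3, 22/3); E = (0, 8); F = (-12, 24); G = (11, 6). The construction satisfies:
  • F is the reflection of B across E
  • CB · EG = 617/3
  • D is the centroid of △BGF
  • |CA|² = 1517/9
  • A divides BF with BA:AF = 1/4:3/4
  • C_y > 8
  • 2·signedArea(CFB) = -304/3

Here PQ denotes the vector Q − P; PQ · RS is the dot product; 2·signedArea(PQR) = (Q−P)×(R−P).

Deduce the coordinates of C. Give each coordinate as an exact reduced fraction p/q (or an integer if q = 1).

C = (-11/3, 26/3)

1. C_x = -11/3  [2·signedArea(CFB) = -304/3 ∩ CB · EG = 617/3]
2. C_y = 26/3  [2·signedArea(CFB) = -304/3 ∩ CB · EG = 617/3]
   → C = (-11/3, 26/3)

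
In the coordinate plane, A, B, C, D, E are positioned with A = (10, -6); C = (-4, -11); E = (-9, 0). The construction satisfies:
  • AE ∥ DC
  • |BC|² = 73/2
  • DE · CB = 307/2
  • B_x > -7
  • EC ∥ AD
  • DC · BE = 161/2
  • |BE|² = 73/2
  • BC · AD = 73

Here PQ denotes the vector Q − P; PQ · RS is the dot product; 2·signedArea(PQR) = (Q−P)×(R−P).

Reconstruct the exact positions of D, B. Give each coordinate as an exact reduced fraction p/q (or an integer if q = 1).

B = (-13/2, -11/2)
D = (15, -17)

1. D_x = 15  [AE ∥ DC ∩ EC ∥ AD]
2. D_y = -17  [AE ∥ DC ∩ EC ∥ AD]
   → D = (15, -17)
3. B_x = -13/2  [BC · AD = 73 ∩ DC · BE = 161/2]
4. B_y = -11/2  [BC · AD = 73 ∩ DC · BE = 161/2]
   → B = (-13/2, -11/2)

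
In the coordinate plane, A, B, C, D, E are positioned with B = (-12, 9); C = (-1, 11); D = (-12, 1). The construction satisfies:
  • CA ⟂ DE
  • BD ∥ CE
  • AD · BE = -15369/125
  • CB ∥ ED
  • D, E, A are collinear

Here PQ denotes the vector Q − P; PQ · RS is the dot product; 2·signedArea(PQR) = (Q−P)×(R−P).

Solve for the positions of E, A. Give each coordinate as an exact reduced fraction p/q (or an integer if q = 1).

A = (51/125, 407/125)
E = (-1, 3)

1. E_x = -1  [CB ∥ ED ∩ BD ∥ CE]
2. E_y = 3  [CB ∥ ED ∩ BD ∥ CE]
   → E = (-1, 3)
3. A_x = 51/125  [D, E, A are collinear ∩ CA ⟂ DE]
4. A_y = 407/125  [D, E, A are collinear ∩ CA ⟂ DE]
   → A = (51/125, 407/125)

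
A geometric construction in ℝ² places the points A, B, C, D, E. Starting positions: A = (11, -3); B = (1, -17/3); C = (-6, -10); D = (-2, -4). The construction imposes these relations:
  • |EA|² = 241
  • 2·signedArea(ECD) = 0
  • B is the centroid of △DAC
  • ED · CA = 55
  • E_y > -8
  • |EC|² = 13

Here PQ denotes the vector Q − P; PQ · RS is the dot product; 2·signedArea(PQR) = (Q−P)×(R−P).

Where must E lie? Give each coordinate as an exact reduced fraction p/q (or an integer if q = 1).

E = (-4, -7)

1. E_x = -4  [2·signedArea(ECD) = 0 ∩ ED · CA = 55]
2. E_y = -7  [2·signedArea(ECD) = 0 ∩ ED · CA = 55]
   → E = (-4, -7)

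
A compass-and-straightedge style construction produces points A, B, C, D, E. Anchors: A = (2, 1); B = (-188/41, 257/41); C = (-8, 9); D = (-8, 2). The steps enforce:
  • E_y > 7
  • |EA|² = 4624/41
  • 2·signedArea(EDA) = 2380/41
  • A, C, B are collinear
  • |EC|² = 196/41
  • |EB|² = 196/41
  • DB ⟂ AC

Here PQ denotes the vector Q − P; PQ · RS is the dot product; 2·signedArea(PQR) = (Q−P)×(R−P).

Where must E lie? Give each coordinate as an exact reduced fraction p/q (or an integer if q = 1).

1. E_x = -258/41  [line 1·x + 10·y + -2872/41 = 0 ∩ |EA|² = 4624/41]
2. E_y = 313/41  [line 1·x + 10·y + -2872/41 = 0 ∩ |EA|² = 4624/41]
   → E = (-258/41, 313/41)

E = (-258/41, 313/41)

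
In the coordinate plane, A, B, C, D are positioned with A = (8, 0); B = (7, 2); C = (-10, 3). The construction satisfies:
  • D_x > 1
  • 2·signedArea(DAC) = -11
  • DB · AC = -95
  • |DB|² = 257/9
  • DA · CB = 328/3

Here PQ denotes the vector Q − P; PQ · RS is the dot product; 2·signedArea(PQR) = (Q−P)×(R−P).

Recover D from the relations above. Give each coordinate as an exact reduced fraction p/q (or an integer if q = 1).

D = (5/3, 5/3)

1. D_x = 5/3  [DB · AC = -95 ∩ 2·signedArea(DAC) = -11]
2. D_y = 5/3  [DB · AC = -95 ∩ 2·signedArea(DAC) = -11]
   → D = (5/3, 5/3)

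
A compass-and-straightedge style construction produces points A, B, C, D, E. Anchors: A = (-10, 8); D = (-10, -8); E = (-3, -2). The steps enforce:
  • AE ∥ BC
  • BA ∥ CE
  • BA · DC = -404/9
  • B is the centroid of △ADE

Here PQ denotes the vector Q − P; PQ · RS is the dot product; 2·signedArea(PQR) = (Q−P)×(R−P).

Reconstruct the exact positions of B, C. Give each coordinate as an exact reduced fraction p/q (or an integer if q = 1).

1. B_x = -23/3  [B is the centroid of △ADE]
2. B_y = -2/3  [B is the centroid of △ADE]
   → B = (-23/3, -2/3)
3. C_x = -2/3  [BA ∥ CE ∩ AE ∥ BC]
4. C_y = -32/3  [BA ∥ CE ∩ AE ∥ BC]
   → C = (-2/3, -32/3)

B = (-23/3, -2/3)
C = (-2/3, -32/3)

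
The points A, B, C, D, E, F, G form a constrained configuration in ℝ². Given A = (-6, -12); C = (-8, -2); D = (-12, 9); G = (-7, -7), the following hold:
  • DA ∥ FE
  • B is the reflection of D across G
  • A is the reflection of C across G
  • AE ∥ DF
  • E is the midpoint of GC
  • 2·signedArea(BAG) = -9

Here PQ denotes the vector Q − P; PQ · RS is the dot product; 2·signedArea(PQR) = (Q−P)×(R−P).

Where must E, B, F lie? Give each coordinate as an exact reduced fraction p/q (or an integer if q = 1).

B = (-2, -23)
E = (-15/2, -9/2)
F = (-27/2, 33/2)

1. E_x = -15/2  [E is the midpoint of GC]
2. E_y = -9/2  [E is the midpoint of GC]
   → E = (-15/2, -9/2)
3. B_x = -2  [B is the reflection of D across G]
4. B_y = -23  [B is the reflection of D across G]
   → B = (-2, -23)
5. F_x = -27/2  [DA ∥ FE ∩ AE ∥ DF]
6. F_y = 33/2  [DA ∥ FE ∩ AE ∥ DF]
   → F = (-27/2, 33/2)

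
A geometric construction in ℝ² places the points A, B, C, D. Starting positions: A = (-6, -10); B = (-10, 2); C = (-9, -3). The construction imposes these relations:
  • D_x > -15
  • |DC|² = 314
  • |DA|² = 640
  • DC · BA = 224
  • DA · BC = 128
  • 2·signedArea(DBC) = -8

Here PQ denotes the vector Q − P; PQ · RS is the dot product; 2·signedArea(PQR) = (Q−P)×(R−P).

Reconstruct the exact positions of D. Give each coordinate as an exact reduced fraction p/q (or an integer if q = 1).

D = (-14, 14)

1. D_x = -14  [2·signedArea(DBC) = -8 ∩ DA · BC = 128]
2. D_y = 14  [2·signedArea(DBC) = -8 ∩ DA · BC = 128]
   → D = (-14, 14)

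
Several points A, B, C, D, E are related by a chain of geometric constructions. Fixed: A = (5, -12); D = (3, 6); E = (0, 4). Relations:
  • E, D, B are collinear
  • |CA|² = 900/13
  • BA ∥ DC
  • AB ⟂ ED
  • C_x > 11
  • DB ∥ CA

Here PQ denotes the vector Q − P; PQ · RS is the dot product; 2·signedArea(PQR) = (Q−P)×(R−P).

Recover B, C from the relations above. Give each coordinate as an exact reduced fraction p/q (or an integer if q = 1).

1. B_x = -51/13  [E, D, B are collinear ∩ AB ⟂ ED]
2. B_y = 18/13  [E, D, B are collinear ∩ AB ⟂ ED]
   → B = (-51/13, 18/13)
3. C_x = 155/13  [DB ∥ CA ∩ BA ∥ DC]
4. C_y = -96/13  [DB ∥ CA ∩ BA ∥ DC]
   → C = (155/13, -96/13)

B = (-51/13, 18/13)
C = (155/13, -96/13)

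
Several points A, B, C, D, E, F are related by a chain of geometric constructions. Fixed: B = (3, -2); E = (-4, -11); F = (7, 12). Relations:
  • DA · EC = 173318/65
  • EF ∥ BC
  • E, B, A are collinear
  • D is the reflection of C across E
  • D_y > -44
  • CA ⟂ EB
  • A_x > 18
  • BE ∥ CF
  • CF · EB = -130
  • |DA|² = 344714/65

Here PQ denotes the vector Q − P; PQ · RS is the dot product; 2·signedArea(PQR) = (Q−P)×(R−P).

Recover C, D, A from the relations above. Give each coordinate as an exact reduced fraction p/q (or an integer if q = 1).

1. C_x = 14  [BE ∥ CF ∩ EF ∥ BC]
2. C_y = 21  [BE ∥ CF ∩ EF ∥ BC]
   → C = (14, 21)
3. D_x = -22  [D is the reflection of C across E]
4. D_y = -43  [D is the reflection of C across E]
   → D = (-22, -43)
5. A_x = 1189/65  [E, B, A are collinear ∩ CA ⟂ EB]
6. A_y = 1148/65  [E, B, A are collinear ∩ CA ⟂ EB]
   → A = (1189/65, 1148/65)

A = (1189/65, 1148/65)
C = (14, 21)
D = (-22, -43)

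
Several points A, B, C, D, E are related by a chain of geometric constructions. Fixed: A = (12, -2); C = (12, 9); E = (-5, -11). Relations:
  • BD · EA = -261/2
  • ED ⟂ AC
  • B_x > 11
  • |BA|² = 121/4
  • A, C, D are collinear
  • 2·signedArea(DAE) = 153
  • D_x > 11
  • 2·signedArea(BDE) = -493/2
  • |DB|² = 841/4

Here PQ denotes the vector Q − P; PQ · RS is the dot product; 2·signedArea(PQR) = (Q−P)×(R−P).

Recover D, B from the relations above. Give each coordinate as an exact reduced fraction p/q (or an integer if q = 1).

B = (12, 7/2)
D = (12, -11)

1. D_x = 12  [A, C, D are collinear ∩ ED ⟂ AC]
2. D_y = -11  [A, C, D are collinear ∩ ED ⟂ AC]
   → D = (12, -11)
3. B_x = 12  [2·signedArea(BDE) = -493/2 ∩ BD · EA = -261/2]
4. B_y = 7/2  [2·signedArea(BDE) = -493/2 ∩ BD · EA = -261/2]
   → B = (12, 7/2)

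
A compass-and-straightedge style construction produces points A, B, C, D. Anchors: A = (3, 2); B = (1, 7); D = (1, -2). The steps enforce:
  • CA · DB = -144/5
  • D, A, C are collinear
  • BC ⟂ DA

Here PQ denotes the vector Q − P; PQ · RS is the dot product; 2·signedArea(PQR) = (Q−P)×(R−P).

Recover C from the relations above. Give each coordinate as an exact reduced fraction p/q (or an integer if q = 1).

1. C_x = 23/5  [D, A, C are collinear ∩ BC ⟂ DA]
2. C_y = 26/5  [D, A, C are collinear ∩ BC ⟂ DA]
   → C = (23/5, 26/5)

C = (23/5, 26/5)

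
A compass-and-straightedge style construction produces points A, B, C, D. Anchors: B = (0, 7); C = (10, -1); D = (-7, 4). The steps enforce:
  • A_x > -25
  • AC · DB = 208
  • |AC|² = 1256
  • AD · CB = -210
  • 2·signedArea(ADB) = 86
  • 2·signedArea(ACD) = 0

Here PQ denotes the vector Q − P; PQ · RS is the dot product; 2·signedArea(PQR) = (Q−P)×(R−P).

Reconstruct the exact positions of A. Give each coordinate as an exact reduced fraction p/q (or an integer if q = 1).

A = (-24, 9)

1. A_x = -24  [2·signedArea(ACD) = 0 ∩ AC · DB = 208]
2. A_y = 9  [2·signedArea(ACD) = 0 ∩ AC · DB = 208]
   → A = (-24, 9)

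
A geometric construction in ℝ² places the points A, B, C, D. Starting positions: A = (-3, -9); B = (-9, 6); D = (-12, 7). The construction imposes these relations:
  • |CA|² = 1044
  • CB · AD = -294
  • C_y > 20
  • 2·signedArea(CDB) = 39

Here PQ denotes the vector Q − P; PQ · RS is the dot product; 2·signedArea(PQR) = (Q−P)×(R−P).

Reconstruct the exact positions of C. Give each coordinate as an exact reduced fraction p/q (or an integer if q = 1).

1. C_x = -15  [2·signedArea(CDB) = 39 ∩ CB · AD = -294]
2. C_y = 21  [2·signedArea(CDB) = 39 ∩ CB · AD = -294]
   → C = (-15, 21)

C = (-15, 21)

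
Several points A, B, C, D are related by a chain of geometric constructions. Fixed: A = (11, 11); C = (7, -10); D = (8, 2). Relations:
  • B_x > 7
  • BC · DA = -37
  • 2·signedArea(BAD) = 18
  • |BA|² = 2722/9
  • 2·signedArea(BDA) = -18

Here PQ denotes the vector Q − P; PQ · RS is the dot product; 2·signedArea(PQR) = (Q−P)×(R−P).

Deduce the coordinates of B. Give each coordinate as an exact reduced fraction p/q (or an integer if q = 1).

1. B_x = 22/3  [2·signedArea(BAD) = 18 ∩ BC · DA = -37]
2. B_y = -6  [2·signedArea(BAD) = 18 ∩ BC · DA = -37]
   → B = (22/3, -6)

B = (22/3, -6)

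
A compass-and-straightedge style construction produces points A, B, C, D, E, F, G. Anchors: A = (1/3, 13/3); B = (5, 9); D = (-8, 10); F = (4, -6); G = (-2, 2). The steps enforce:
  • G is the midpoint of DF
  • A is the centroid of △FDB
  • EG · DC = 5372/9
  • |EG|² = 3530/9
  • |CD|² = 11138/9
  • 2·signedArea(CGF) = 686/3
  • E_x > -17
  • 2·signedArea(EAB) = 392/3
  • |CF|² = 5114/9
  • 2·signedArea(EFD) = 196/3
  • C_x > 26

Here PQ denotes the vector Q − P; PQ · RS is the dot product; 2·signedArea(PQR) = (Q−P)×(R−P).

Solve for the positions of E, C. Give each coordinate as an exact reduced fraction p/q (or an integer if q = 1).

1. E_x = -49/3  [2·signedArea(EAB) = 392/3 ∩ 2·signedArea(EFD) = 196/3]
2. E_y = 47/3  [2·signedArea(EAB) = 392/3 ∩ 2·signedArea(EFD) = 196/3]
   → E = (-49/3, 47/3)
3. C_x = 79/3  [2·signedArea(CGF) = 686/3 ∩ EG · DC = 5372/9]
4. C_y = 7/3  [2·signedArea(CGF) = 686/3 ∩ EG · DC = 5372/9]
   → C = (79/3, 7/3)

C = (79/3, 7/3)
E = (-49/3, 47/3)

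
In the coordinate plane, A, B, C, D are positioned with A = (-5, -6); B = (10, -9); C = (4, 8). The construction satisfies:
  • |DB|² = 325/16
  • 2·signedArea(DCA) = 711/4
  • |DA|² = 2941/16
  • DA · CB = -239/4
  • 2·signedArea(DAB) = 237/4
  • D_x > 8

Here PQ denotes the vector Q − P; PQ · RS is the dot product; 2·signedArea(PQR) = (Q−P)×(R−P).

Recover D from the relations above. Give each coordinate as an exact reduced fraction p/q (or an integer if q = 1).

1. D_x = 17/2  [2·signedArea(DCA) = 711/4 ∩ 2·signedArea(DAB) = 237/4]
2. D_y = -19/4  [2·signedArea(DCA) = 711/4 ∩ 2·signedArea(DAB) = 237/4]
   → D = (17/2, -19/4)

D = (17/2, -19/4)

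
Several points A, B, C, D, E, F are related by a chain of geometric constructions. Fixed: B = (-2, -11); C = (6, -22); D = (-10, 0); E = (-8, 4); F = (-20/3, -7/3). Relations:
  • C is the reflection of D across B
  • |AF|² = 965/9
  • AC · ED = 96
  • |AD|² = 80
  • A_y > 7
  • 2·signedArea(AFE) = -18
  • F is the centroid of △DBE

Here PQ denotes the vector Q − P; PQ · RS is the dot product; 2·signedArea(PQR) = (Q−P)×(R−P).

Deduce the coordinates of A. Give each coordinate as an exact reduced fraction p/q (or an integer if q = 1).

1. A_x = -6  [AC · ED = 96 ∩ 2·signedArea(AFE) = -18]
2. A_y = 8  [AC · ED = 96 ∩ 2·signedArea(AFE) = -18]
   → A = (-6, 8)

A = (-6, 8)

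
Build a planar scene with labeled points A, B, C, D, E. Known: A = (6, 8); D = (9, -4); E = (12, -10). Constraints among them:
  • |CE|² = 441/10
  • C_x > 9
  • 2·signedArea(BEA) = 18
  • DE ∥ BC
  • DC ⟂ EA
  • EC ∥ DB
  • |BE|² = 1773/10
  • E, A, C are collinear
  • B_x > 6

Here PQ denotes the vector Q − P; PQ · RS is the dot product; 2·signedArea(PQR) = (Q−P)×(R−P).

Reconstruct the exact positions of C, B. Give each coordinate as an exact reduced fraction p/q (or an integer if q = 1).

1. C_x = 99/10  [E, A, C are collinear ∩ DC ⟂ EA]
2. C_y = -37/10  [E, A, C are collinear ∩ DC ⟂ EA]
   → C = (99/10, -37/10)
3. B_x = 69/10  [DE ∥ BC ∩ EC ∥ DB]
4. B_y = 23/10  [DE ∥ BC ∩ EC ∥ DB]
   → B = (69/10, 23/10)

B = (69/10, 23/10)
C = (99/10, -37/10)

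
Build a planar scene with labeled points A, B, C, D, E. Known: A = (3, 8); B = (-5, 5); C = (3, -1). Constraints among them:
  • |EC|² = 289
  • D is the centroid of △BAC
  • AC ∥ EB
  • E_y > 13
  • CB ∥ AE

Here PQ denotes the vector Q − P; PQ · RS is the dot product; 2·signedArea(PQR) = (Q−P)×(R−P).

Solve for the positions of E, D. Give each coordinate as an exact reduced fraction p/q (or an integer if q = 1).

D = (1/3, 4)
E = (-5, 14)

1. E_x = -5  [AC ∥ EB ∩ CB ∥ AE]
2. E_y = 14  [AC ∥ EB ∩ CB ∥ AE]
   → E = (-5, 14)
3. D_x = 1/3  [D is the centroid of △BAC]
4. D_y = 4  [D is the centroid of △BAC]
   → D = (1/3, 4)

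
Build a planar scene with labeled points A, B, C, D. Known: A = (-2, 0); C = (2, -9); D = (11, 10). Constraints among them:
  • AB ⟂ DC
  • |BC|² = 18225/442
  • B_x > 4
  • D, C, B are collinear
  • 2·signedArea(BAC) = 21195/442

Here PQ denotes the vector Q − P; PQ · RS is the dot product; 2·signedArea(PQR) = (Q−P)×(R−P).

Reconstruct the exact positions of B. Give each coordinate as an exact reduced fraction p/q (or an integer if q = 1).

1. B_x = 2099/442  [D, C, B are collinear ∩ AB ⟂ DC]
2. B_y = -1413/442  [D, C, B are collinear ∩ AB ⟂ DC]
   → B = (2099/442, -1413/442)

B = (2099/442, -1413/442)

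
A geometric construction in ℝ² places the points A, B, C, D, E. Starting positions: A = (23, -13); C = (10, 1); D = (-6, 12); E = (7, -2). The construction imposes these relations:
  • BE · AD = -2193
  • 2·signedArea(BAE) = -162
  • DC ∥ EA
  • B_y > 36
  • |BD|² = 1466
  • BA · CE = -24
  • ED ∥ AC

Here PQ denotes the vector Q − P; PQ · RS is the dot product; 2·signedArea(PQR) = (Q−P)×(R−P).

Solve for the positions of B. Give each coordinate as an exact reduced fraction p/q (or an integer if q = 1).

1. B_x = -35  [BA · CE = -24 ∩ 2·signedArea(BAE) = -162]
2. B_y = 37  [BA · CE = -24 ∩ 2·signedArea(BAE) = -162]
   → B = (-35, 37)

B = (-35, 37)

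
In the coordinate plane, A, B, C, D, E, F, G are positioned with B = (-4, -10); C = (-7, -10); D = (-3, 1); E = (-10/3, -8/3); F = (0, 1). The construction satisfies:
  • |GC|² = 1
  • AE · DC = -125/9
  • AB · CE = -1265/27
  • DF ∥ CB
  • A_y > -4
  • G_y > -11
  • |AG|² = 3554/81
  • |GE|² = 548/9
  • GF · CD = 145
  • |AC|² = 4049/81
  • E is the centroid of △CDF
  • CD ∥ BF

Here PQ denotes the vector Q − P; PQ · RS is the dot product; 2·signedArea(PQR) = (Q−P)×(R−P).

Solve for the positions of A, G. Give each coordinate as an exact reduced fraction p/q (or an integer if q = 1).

1. A_x = -31/9  [AE · DC = -125/9 ∩ AB · CE = -1265/27]
2. A_y = -35/9  [AE · DC = -125/9 ∩ AB · CE = -1265/27]
   → A = (-31/9, -35/9)
3. G_x = -6  [line -4·x + -11·y + -134 = 0 ∩ |GE|² = 548/9]
4. G_y = -10  [line -4·x + -11·y + -134 = 0 ∩ |GE|² = 548/9]
   → G = (-6, -10)

A = (-31/9, -35/9)
G = (-6, -10)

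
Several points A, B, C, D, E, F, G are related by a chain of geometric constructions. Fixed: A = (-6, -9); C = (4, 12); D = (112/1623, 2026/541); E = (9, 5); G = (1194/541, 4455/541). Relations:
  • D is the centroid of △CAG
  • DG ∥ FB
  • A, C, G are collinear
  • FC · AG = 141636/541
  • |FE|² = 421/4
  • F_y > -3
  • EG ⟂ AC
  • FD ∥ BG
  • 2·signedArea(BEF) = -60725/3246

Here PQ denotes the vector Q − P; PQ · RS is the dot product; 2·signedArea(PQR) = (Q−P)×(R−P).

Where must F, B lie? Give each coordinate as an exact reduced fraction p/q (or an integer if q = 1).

B = (11809/3246, 1347/541)
F = (3/2, -2)

1. F_x = 3/2  [line -4440/541·x + -9324/541·y + -11988/541 = 0 ∩ |FE|² = 421/4]
2. F_y = -2  [line -4440/541·x + -9324/541·y + -11988/541 = 0 ∩ |FE|² = 421/4]
   → F = (3/2, -2)
3. B_x = 11809/3246  [FD ∥ BG ∩ DG ∥ FB]
4. B_y = 1347/541  [FD ∥ BG ∩ DG ∥ FB]
   → B = (11809/3246, 1347/541)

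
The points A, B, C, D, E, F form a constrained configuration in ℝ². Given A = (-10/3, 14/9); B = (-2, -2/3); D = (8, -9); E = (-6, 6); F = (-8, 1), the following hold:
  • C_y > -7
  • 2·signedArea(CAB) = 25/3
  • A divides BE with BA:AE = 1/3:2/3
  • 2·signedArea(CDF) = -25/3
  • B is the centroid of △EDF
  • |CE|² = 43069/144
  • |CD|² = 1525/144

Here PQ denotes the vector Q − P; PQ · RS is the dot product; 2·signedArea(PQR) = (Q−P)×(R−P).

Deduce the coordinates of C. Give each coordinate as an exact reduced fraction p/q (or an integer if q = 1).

C = (11/2, -83/12)

1. C_x = 11/2  [2·signedArea(CDF) = -25/3 ∩ 2·signedArea(CAB) = 25/3]
2. C_y = -83/12  [2·signedArea(CDF) = -25/3 ∩ 2·signedArea(CAB) = 25/3]
   → C = (11/2, -83/12)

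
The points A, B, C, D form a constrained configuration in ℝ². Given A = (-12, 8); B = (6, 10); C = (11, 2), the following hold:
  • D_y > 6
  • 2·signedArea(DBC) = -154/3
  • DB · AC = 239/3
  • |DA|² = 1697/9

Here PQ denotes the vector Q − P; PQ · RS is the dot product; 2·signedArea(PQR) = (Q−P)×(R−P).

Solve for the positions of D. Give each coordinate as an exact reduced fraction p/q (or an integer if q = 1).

1. D_x = 5/3  [2·signedArea(DBC) = -154/3 ∩ DB · AC = 239/3]
2. D_y = 20/3  [2·signedArea(DBC) = -154/3 ∩ DB · AC = 239/3]
   → D = (5/3, 20/3)

D = (5/3, 20/3)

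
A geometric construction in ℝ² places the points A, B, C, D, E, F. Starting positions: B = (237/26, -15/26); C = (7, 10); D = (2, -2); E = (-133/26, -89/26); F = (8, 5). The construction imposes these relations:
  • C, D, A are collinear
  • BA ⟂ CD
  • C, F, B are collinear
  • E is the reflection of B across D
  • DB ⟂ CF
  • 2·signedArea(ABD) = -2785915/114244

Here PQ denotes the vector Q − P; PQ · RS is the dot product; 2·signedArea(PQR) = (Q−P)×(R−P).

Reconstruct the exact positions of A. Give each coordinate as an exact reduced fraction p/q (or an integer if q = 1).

1. A_x = 15633/4394  [C, D, A are collinear ∩ BA ⟂ CD]
2. A_y = 3820/2197  [C, D, A are collinear ∩ BA ⟂ CD]
   → A = (15633/4394, 3820/2197)

A = (15633/4394, 3820/2197)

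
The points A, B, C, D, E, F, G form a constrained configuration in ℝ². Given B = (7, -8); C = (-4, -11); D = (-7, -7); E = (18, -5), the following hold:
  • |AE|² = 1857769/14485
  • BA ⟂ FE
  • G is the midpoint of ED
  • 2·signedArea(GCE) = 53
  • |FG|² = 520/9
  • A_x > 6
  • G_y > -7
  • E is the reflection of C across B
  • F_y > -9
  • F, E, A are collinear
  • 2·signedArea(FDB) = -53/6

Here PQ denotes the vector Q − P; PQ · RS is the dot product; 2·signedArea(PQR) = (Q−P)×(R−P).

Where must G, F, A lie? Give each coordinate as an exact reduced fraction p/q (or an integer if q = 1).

1. G_x = 11/2  [G is the midpoint of ED]
2. G_y = -6  [G is the midpoint of ED]
   → G = (11/2, -6)
3. F_x = -11/6  [line 1·x + 14·y + 683/6 = 0 ∩ |FG|² = 520/9]
4. F_y = -8  [line 1·x + 14·y + 683/6 = 0 ∩ |FG|² = 520/9]
   → F = (-11/6, -8)
5. A_x = 98533/14485  [F, E, A are collinear ∩ BA ⟂ FE]
6. A_y = -96959/14485  [F, E, A are collinear ∩ BA ⟂ FE]
   → A = (98533/14485, -96959/14485)

A = (98533/14485, -96959/14485)
F = (-11/6, -8)
G = (11/2, -6)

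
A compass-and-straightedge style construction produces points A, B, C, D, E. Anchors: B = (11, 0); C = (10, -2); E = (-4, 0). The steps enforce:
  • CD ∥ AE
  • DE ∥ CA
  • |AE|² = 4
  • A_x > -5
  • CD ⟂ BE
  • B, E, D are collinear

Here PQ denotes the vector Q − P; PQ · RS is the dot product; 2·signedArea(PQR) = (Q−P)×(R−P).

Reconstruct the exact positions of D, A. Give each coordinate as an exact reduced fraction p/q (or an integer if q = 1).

1. D_x = 10  [B, E, D are collinear ∩ CD ⟂ BE]
2. D_y = 0  [B, E, D are collinear ∩ CD ⟂ BE]
   → D = (10, 0)
3. A_x = -4  [CD ∥ AE ∩ DE ∥ CA]
4. A_y = -2  [CD ∥ AE ∩ DE ∥ CA]
   → A = (-4, -2)

A = (-4, -2)
D = (10, 0)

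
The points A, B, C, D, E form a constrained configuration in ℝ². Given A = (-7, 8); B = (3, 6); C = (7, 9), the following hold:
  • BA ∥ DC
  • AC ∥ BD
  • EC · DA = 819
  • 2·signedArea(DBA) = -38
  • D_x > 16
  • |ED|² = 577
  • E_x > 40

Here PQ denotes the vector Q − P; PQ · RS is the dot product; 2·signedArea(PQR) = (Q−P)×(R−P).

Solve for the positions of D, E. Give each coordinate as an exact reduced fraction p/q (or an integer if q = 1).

1. D_x = 17  [BA ∥ DC ∩ AC ∥ BD]
2. D_y = 7  [BA ∥ DC ∩ AC ∥ BD]
   → D = (17, 7)
3. E_x = 41  [line 24·x + -1·y + -978 = 0 ∩ |ED|² = 577]
4. E_y = 6  [line 24·x + -1·y + -978 = 0 ∩ |ED|² = 577]
   → E = (41, 6)

D = (17, 7)
E = (41, 6)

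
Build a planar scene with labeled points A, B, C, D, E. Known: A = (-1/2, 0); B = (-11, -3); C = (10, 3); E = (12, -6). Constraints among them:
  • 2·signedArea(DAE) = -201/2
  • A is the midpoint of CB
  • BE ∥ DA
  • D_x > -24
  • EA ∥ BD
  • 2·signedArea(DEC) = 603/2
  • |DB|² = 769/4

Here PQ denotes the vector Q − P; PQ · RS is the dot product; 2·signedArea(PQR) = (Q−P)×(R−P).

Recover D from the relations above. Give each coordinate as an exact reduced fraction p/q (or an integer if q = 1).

D = (-47/2, 3)

1. D_x = -47/2  [BE ∥ DA ∩ EA ∥ BD]
2. D_y = 3  [BE ∥ DA ∩ EA ∥ BD]
   → D = (-47/2, 3)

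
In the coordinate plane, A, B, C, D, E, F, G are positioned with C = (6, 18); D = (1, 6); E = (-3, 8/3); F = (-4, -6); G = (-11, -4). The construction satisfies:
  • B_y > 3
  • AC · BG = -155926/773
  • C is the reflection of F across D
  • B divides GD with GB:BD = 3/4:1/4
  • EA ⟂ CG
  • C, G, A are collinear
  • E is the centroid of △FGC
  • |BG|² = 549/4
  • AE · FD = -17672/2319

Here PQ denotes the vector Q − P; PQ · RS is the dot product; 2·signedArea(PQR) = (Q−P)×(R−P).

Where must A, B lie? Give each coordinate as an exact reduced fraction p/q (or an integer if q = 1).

A = (-11093/2319, 9380/2319)
B = (-2, 7/2)

1. A_x = -11093/2319  [C, G, A are collinear ∩ EA ⟂ CG]
2. A_y = 9380/2319  [C, G, A are collinear ∩ EA ⟂ CG]
   → A = (-11093/2319, 9380/2319)
3. B_x = -2  [B divides GD with GB:BD = 3/4:1/4]
4. B_y = 7/2  [B divides GD with GB:BD = 3/4:1/4]
   → B = (-2, 7/2)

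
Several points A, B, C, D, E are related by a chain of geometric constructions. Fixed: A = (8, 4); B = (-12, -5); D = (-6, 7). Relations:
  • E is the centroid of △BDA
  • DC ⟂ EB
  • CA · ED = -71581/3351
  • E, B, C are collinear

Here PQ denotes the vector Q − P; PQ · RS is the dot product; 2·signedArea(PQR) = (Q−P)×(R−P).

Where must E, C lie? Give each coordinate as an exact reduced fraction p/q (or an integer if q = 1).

C = (-2796/1117, 2983/1117)
E = (-10/3, 2)

1. E_x = -10/3  [E is the centroid of △BDA]
2. E_y = 2  [E is the centroid of △BDA]
   → E = (-10/3, 2)
3. C_x = -2796/1117  [E, B, C are collinear ∩ DC ⟂ EB]
4. C_y = 2983/1117  [E, B, C are collinear ∩ DC ⟂ EB]
   → C = (-2796/1117, 2983/1117)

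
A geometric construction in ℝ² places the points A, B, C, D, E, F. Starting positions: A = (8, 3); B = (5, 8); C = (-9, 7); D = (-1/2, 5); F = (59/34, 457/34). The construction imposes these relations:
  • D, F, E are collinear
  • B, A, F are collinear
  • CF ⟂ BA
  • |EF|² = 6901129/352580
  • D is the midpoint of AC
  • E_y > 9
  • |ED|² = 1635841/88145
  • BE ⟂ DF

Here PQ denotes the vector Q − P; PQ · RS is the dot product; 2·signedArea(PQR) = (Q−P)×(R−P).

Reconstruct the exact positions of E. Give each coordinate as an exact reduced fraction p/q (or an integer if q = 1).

1. E_x = 106263/176290  [D, F, E are collinear ∩ BE ⟂ DF]
2. E_y = 807798/88145  [D, F, E are collinear ∩ BE ⟂ DF]
   → E = (106263/176290, 807798/88145)

E = (106263/176290, 807798/88145)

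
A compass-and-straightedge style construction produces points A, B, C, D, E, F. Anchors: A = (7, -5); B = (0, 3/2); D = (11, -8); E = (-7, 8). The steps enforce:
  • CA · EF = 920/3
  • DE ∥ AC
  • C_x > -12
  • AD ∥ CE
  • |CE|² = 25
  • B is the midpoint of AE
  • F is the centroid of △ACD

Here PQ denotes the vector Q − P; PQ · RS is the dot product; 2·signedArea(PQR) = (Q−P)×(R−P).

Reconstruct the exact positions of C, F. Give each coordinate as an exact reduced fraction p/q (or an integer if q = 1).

C = (-11, 11)
F = (7/3, -2/3)

1. C_x = -11  [AD ∥ CE ∩ DE ∥ AC]
2. C_y = 11  [AD ∥ CE ∩ DE ∥ AC]
   → C = (-11, 11)
3. F_x = 7/3  [F is the centroid of △ACD]
4. F_y = -2/3  [F is the centroid of △ACD]
   → F = (7/3, -2/3)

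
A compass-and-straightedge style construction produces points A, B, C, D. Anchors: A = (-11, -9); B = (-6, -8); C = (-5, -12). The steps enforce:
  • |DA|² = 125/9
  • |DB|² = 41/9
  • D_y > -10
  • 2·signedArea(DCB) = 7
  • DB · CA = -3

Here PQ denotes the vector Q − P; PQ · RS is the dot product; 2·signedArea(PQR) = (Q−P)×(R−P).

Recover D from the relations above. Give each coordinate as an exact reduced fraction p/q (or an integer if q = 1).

D = (-22/3, -29/3)

1. D_x = -22/3  [DB · CA = -3 ∩ 2·signedArea(DCB) = 7]
2. D_y = -29/3  [DB · CA = -3 ∩ 2·signedArea(DCB) = 7]
   → D = (-22/3, -29/3)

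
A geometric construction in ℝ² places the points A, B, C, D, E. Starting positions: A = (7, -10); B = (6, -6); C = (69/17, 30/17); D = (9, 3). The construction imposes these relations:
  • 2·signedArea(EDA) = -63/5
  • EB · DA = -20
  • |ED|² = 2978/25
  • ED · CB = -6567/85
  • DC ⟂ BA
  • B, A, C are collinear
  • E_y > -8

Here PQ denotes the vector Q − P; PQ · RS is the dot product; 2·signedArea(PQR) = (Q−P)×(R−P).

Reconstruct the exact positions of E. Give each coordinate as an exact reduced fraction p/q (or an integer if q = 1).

1. E_x = 32/5  [ED · CB = -6567/85 ∩ EB · DA = -20]
2. E_y = -38/5  [ED · CB = -6567/85 ∩ EB · DA = -20]
   → E = (32/5, -38/5)

E = (32/5, -38/5)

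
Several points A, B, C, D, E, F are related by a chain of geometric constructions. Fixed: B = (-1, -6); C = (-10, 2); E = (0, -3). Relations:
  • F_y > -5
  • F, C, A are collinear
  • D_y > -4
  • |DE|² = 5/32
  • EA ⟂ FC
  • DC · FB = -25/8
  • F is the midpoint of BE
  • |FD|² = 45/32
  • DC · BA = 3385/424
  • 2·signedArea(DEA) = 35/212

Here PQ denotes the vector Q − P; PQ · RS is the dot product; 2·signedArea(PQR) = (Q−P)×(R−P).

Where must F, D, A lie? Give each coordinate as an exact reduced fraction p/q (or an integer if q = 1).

A = (-91/106, -451/106)
D = (-1/8, -27/8)
F = (-1/2, -9/2)

1. F_x = -1/2  [F is the midpoint of BE]
2. F_y = -9/2  [F is the midpoint of BE]
   → F = (-1/2, -9/2)
3. D_x = -1/8  [line 1/2·x + 3/2·y + 41/8 = 0 ∩ |DE|² = 5/32]
4. D_y = -27/8  [line 1/2·x + 3/2·y + 41/8 = 0 ∩ |DE|² = 5/32]
   → D = (-1/8, -27/8)
5. A_x = -91/106  [F, C, A are collinear ∩ EA ⟂ FC]
6. A_y = -451/106  [F, C, A are collinear ∩ EA ⟂ FC]
   → A = (-91/106, -451/106)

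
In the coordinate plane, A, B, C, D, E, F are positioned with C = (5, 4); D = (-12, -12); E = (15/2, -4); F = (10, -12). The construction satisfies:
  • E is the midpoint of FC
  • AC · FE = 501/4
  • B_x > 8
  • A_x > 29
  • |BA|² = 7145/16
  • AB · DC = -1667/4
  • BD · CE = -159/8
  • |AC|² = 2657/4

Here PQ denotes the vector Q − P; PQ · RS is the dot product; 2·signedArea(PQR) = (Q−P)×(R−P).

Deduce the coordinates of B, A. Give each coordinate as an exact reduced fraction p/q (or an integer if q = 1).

1. A_x = 59/2  [line 5/2·x + -8·y + -423/4 = 0 ∩ |AC|² = 2657/4]
2. A_y = -4  [line 5/2·x + -8·y + -423/4 = 0 ∩ |AC|² = 2657/4]
   → A = (59/2, -4)
3. B_x = 35/4  [BD · CE = -159/8 ∩ AB · DC = -1667/4]
4. B_y = -8  [BD · CE = -159/8 ∩ AB · DC = -1667/4]
   → B = (35/4, -8)

A = (59/2, -4)
B = (35/4, -8)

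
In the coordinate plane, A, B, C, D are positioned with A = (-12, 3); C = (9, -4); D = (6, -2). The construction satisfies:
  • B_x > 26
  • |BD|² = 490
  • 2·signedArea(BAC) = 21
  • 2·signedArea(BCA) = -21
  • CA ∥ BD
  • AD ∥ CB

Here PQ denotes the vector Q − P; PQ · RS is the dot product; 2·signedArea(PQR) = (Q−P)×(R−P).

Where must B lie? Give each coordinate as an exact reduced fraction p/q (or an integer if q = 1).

1. B_x = 27  [CA ∥ BD ∩ AD ∥ CB]
2. B_y = -9  [CA ∥ BD ∩ AD ∥ CB]
   → B = (27, -9)

B = (27, -9)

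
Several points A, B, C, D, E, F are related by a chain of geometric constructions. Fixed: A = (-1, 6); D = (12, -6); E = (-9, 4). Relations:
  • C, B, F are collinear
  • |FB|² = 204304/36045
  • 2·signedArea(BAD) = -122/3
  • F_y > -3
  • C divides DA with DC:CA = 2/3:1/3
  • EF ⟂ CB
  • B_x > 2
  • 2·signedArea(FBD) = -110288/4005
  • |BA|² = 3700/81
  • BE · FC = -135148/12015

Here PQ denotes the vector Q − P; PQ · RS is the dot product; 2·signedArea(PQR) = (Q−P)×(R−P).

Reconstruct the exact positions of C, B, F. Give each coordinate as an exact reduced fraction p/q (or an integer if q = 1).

B = (19/9, 0)
C = (10/3, 2)
F = (387/445, -904/445)

1. C_x = 10/3  [C divides DA with DC:CA = 2/3:1/3]
2. C_y = 2  [C divides DA with DC:CA = 2/3:1/3]
   → C = (10/3, 2)
3. B_x = 19/9  [line 12·x + 13·y + -76/3 = 0 ∩ |BA|² = 3700/81]
4. B_y = 0  [line 12·x + 13·y + -76/3 = 0 ∩ |BA|² = 3700/81]
   → B = (19/9, 0)
5. F_x = 387/445  [C, B, F are collinear ∩ EF ⟂ CB]
6. F_y = -904/445  [C, B, F are collinear ∩ EF ⟂ CB]
   → F = (387/445, -904/445)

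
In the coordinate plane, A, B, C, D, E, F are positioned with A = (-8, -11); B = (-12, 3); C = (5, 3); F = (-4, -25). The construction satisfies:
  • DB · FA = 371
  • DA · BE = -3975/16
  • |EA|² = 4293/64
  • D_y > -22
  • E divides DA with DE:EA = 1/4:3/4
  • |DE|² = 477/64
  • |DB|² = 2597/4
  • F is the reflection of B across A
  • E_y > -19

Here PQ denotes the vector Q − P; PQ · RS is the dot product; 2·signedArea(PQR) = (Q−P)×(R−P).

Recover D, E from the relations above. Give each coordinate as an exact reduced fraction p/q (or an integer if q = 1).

1. D_x = -5  [line 4·x + -14·y + -281 = 0 ∩ |DB|² = 2597/4]
2. D_y = -43/2  [line 4·x + -14·y + -281 = 0 ∩ |DB|² = 2597/4]
   → D = (-5, -43/2)
3. E_x = -23/4  [E divides DA with DE:EA = 1/4:3/4]
4. E_y = -151/8  [E divides DA with DE:EA = 1/4:3/4]
   → E = (-23/4, -151/8)

D = (-5, -43/2)
E = (-23/4, -151/8)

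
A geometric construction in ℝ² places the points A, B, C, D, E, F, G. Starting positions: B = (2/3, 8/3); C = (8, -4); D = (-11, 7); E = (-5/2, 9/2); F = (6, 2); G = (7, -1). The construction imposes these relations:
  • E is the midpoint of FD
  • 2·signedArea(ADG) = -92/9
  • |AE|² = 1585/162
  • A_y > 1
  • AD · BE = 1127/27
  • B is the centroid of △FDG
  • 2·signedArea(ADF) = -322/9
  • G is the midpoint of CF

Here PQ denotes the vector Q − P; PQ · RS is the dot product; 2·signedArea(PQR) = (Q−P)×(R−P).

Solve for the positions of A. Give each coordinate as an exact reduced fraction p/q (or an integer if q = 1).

A = (-7/9, 17/9)

1. A_x = -7/9  [2·signedArea(ADG) = -92/9 ∩ AD · BE = 1127/27]
2. A_y = 17/9  [2·signedArea(ADG) = -92/9 ∩ AD · BE = 1127/27]
   → A = (-7/9, 17/9)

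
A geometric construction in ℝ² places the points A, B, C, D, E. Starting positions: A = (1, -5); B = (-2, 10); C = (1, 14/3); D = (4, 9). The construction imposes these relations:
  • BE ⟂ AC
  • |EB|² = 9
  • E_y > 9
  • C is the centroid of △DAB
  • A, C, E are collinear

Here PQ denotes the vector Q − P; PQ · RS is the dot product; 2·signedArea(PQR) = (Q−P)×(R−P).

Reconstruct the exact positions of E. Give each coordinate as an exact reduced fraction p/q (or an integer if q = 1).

1. E_x = 1  [A, C, E are collinear ∩ BE ⟂ AC]
2. E_y = 10  [A, C, E are collinear ∩ BE ⟂ AC]
   → E = (1, 10)

E = (1, 10)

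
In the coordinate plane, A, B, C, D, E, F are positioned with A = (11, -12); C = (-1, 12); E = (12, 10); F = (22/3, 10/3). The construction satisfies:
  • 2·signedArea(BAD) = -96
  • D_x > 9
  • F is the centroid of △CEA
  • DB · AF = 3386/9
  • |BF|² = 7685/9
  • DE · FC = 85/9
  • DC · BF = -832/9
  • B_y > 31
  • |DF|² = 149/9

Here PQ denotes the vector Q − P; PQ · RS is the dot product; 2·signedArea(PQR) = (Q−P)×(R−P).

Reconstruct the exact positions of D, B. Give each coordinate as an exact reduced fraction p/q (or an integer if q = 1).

1. D_x = 29/3  [line 25/3·x + -26/3·y + -205/9 = 0 ∩ |DF|² = 149/9]
2. D_y = 20/3  [line 25/3·x + -26/3·y + -205/9 = 0 ∩ |DF|² = 149/9]
   → D = (29/3, 20/3)
3. B_x = 13  [2·signedArea(BAD) = -96 ∩ DB · AF = 3386/9]
4. B_y = 32  [2·signedArea(BAD) = -96 ∩ DB · AF = 3386/9]
   → B = (13, 32)

B = (13, 32)
D = (29/3, 20/3)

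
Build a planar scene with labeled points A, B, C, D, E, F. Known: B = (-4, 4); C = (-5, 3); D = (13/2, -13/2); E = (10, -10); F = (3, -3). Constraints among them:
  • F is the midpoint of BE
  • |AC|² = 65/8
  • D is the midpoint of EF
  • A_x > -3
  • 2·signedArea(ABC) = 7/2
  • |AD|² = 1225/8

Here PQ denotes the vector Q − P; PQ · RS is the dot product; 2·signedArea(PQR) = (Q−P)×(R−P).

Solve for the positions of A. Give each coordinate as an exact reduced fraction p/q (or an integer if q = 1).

1. A_x = -9/4  [line 1·x + -1·y + 9/2 = 0 ∩ |AD|² = 1225/8]
2. A_y = 9/4  [line 1·x + -1·y + 9/2 = 0 ∩ |AD|² = 1225/8]
   → A = (-9/4, 9/4)

A = (-9/4, 9/4)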